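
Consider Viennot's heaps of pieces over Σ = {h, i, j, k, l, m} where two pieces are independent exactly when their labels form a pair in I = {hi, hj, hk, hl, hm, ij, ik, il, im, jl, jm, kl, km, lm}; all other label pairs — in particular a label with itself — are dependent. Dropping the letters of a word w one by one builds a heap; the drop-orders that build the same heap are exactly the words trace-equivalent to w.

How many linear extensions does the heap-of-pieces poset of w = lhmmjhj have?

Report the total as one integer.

630

drop 0:l onto floor
drop 1:h onto floor
drop 2:m onto floor
drop 3:m onto {2:m}
drop 4:j onto floor
drop 5:h onto {1:h}
drop 6:j onto {4:j}
ground layer = {0:l, 1:h, 2:m, 4:j}
drop-orders for the pieces not yet dropped (sum over which currently-grounded one goes next):
  1 to go: {0} 1  {3} 1  {5} 1  {6} 1
  2 to go: {0,3} 2  {0,5} 2  {0,6} 2  {1,5} 1  {2,3} 1  {3,5} 2  {3,6} 2  {4,6} 1  {5,6} 2
  3 to go: {0,1,5} 3  {0,2,3} 3  {0,3,5} 6  {0,3,6} 6  {0,4,6} 3  {0,5,6} 6  {1,3,5} 3  {1,5,6} 3  {2,3,5} 3  {2,3,6} 3  {3,4,6} 3  {3,5,6} 6  {4,5,6} 3
  4 to go: {0,1,3,5} 12  {0,1,5,6} 12  {0,2,3,5} 12  {0,2,3,6} 12  {0,3,4,6} 12  {0,3,5,6} 24  {0,4,5,6} 12  {1,2,3,5} 6  {1,3,5,6} 12  {1,4,5,6} 6  {2,3,4,6} 6  {2,3,5,6} 12  {3,4,5,6} 12
  5 to go: {0,1,2,3,5} 30  {0,1,3,5,6} 60  {0,1,4,5,6} 30  {0,2,3,4,6} 30  {0,2,3,5,6} 60  {0,3,4,5,6} 60  {1,2,3,5,6} 30  {1,3,4,5,6} 30  {2,3,4,5,6} 30
  if 0:l drops first: 90 orders
  if 1:h drops first: 180 orders
  if 2:m drops first: 180 orders
  if 4:j drops first: 180 orders
heap linearizations: 630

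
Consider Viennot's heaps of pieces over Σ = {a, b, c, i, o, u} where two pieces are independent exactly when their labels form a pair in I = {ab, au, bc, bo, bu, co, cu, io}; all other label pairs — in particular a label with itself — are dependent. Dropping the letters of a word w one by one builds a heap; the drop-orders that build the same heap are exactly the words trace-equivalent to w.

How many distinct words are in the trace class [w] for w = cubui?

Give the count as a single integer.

0(c) covers ∅
1(u) covers ∅
2(b) covers ∅
3(u) covers 1:u
4(i) covers 0:c, 2:b, 3:u
floor of heap: 0:c, 1:u, 2:b
completions by unplaced set U, small U first (add the entries for U minus each lowest piece of U):
  |U|=1: {4}:1
  |U|=2: {0,4}:1  {2,4}:1  {3,4}:1
  |U|=3: {0,2,4}:2  {0,3,4}:2  {1,3,4}:1  {2,3,4}:2
  start at 0(c): 3
  start at 1(u): 6
  start at 2(b): 3
sum over floor = 12

12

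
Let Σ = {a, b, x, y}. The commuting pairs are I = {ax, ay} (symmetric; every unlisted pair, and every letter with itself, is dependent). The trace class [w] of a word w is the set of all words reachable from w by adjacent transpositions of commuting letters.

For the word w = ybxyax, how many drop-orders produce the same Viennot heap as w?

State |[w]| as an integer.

#0=y has no predecessor
#1=b depends on [0:y]
#2=x depends on [1:b]
#3=y depends on [2:x]
#4=a depends on [1:b]
#5=x depends on [3:y]
sources: [0:y]
N(rest) = Σ N(rest − s) over sources s of rest; N(one piece) = 1:
  size 1 → [4]=1  [5]=1
  size 2 → [3,5]=1  [4,5]=2
  size 3 → [2,3,5]=1  [3,4,5]=3
  size 4 → [2,3,4,5]=4
  first=0(y) contributes 4

4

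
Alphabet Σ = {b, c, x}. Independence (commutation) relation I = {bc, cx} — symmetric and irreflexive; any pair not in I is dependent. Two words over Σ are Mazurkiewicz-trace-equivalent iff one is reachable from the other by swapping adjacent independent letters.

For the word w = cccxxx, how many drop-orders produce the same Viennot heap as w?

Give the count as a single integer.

piece 0:c — minimal
piece 1:c rests on {0:c}
piece 2:c rests on {1:c}
piece 3:x — minimal
piece 4:x rests on {3:x}
piece 5:x rests on {4:x}
minimal pieces: {0:c, 3:x}
ways to finish when only these pieces remain (= sum over removing one remaining piece with nothing left below it):
  1 left: {2}→1  {5}→1
  2 left: {1,2}→1  {2,5}→2  {4,5}→1
  3 left: {0,1,2}→1  {1,2,5}→3  {2,4,5}→3  {3,4,5}→1
  4 left: {0,1,2,5}→4  {1,2,4,5}→6  {2,3,4,5}→4
  placing 0:c first → 10 extensions
  placing 3:x first → 10 extensions
total linear extensions = 20

20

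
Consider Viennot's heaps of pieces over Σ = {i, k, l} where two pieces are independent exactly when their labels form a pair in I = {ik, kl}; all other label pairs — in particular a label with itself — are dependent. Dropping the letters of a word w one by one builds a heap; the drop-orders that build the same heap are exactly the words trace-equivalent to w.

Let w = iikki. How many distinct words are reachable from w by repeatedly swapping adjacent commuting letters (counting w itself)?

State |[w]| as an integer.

10

0(i) covers ∅
1(i) covers 0:i
2(k) covers ∅
3(k) covers 2:k
4(i) covers 1:i
floor of heap: 0:i, 2:k
completions by unplaced set U, small U first (add the entries for U minus each lowest piece of U):
  |U|=1: {3}:1  {4}:1
  |U|=2: {1,4}:1  {2,3}:1  {3,4}:2
  |U|=3: {0,1,4}:1  {1,3,4}:3  {2,3,4}:3
  start at 0(i): 6
  start at 2(k): 4
sum over floor = 10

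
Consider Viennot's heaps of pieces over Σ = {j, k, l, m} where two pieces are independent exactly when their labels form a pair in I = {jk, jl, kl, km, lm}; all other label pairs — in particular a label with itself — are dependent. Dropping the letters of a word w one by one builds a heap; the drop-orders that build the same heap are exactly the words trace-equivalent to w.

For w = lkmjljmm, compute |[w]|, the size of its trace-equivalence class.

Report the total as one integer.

drop 0:l onto floor
drop 1:k onto floor
drop 2:m onto floor
drop 3:j onto {2:m}
drop 4:l onto {0:l}
drop 5:j onto {3:j}
drop 6:m onto {5:j}
drop 7:m onto {6:m}
ground layer = {0:l, 1:k, 2:m}
drop-orders for the pieces not yet dropped (sum over which currently-grounded one goes next):
  1 to go: {1} 1  {4} 1  {7} 1
  2 to go: {0,4} 1  {1,4} 2  {1,7} 2  {4,7} 2  {6,7} 1
  3 to go: {0,1,4} 3  {0,4,7} 3  {1,4,7} 6  {1,6,7} 3  {4,6,7} 3  {5,6,7} 1
  4 to go: {0,1,4,7} 12  {0,4,6,7} 6  {1,4,6,7} 12  {1,5,6,7} 4  {3,5,6,7} 1  {4,5,6,7} 4
  5 to go: {0,1,4,6,7} 30  {0,4,5,6,7} 10  {1,3,5,6,7} 5  {1,4,5,6,7} 20  {2,3,5,6,7} 1  {3,4,5,6,7} 5
  6 to go: {0,1,4,5,6,7} 60  {0,3,4,5,6,7} 15  {1,2,3,5,6,7} 6  {1,3,4,5,6,7} 30  {2,3,4,5,6,7} 6
  if 0:l drops first: 42 orders
  if 1:k drops first: 21 orders
  if 2:m drops first: 105 orders
heap linearizations: 168

168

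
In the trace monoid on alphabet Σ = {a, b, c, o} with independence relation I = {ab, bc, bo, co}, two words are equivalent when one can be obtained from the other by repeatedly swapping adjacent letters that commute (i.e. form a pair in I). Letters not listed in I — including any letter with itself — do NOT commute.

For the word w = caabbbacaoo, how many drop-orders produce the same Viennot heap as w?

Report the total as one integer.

#0=c has no predecessor
#1=a depends on [0:c]
#2=a depends on [1:a]
#3=b has no predecessor
#4=b depends on [3:b]
#5=b depends on [4:b]
#6=a depends on [2:a]
#7=c depends on [6:a]
#8=a depends on [7:c]
#9=o depends on [8:a]
#10=o depends on [9:o]
sources: [0:c, 3:b]
N(rest) = Σ N(rest − s) over sources s of rest; N(one piece) = 1:
  size 1 → [5]=1  [10]=1
  size 2 → [4,5]=1  [5,10]=2  [9,10]=1
  size 3 → [3,4,5]=1  [4,5,10]=3  [5,9,10]=3  [8,9,10]=1
  size 4 → [3,4,5,10]=4  [4,5,9,10]=6  [5,8,9,10]=4  [7,8,9,10]=1
  size 5 → [3,4,5,9,10]=10  [4,5,8,9,10]=10  [5,7,8,9,10]=5  [6,7,8,9,10]=1
  size 6 → [2,6,7,8,9,10]=1  [3,4,5,8,9,10]=20  [4,5,7,8,9,10]=15  [5,6,7,8,9,10]=6
  size 7 → [1,2,6,7,8,9,10]=1  [2,5,6,7,8,9,10]=7  [3,4,5,7,8,9,10]=35  [4,5,6,7,8,9,10]=21
  size 8 → [0,1,2,6,7,8,9,10]=1  [1,2,5,6,7,8,9,10]=8  [2,4,5,6,7,8,9,10]=28  [3,4,5,6,7,8,9,10]=56
  size 9 → [0,1,2,5,6,7,8,9,10]=9  [1,2,4,5,6,7,8,9,10]=36  [2,3,4,5,6,7,8,9,10]=84
  first=0(c) contributes 120
  first=3(b) contributes 45
|[w]| = 165

165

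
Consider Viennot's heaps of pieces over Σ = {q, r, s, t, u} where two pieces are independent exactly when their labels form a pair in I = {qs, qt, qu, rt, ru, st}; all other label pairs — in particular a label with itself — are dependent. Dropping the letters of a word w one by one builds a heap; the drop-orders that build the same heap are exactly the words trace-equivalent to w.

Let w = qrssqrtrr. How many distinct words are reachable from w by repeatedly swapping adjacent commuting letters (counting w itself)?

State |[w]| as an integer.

27

piece 0:q — minimal
piece 1:r rests on {0:q}
piece 2:s rests on {1:r}
piece 3:s rests on {2:s}
piece 4:q rests on {1:r}
piece 5:r rests on {3:s, 4:q}
piece 6:t — minimal
piece 7:r rests on {5:r}
piece 8:r rests on {7:r}
minimal pieces: {0:q, 6:t}
ways to finish when only these pieces remain (= sum over removing one remaining piece with nothing left below it):
  1 left: {6}→1  {8}→1
  2 left: {6,8}→2  {7,8}→1
  3 left: {5,7,8}→1  {6,7,8}→3
  4 left: {3,5,7,8}→1  {4,5,7,8}→1  {5,6,7,8}→4
  5 left: {2,3,5,7,8}→1  {3,4,5,7,8}→2  {3,5,6,7,8}→5  {4,5,6,7,8}→5
  6 left: {2,3,4,5,7,8}→3  {2,3,5,6,7,8}→6  {3,4,5,6,7,8}→12
  7 left: {1,2,3,4,5,7,8}→3  {2,3,4,5,6,7,8}→21
  placing 0:q first → 24 extensions
  placing 6:t first → 3 extensions
total linear extensions = 27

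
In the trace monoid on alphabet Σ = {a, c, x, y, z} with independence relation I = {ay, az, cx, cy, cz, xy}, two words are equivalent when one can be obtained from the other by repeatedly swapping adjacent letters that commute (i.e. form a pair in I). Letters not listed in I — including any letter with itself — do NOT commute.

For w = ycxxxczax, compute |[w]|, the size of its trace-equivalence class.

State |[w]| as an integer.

154

0(y) covers ∅
1(c) covers ∅
2(x) covers ∅
3(x) covers 2:x
4(x) covers 3:x
5(c) covers 1:c
6(z) covers 0:y, 4:x
7(a) covers 4:x, 5:c
8(x) covers 6:z, 7:a
floor of heap: 0:y, 1:c, 2:x
completions by unplaced set U, small U first (add the entries for U minus each lowest piece of U):
  |U|=1: {8}:1
  |U|=2: {6,8}:1  {7,8}:1
  |U|=3: {0,6,8}:1  {5,7,8}:1  {6,7,8}:2
  |U|=4: {0,6,7,8}:3  {1,5,7,8}:1  {4,6,7,8}:2  {5,6,7,8}:3
  |U|=5: {0,4,6,7,8}:5  {0,5,6,7,8}:6  {1,5,6,7,8}:4  {3,4,6,7,8}:2  {4,5,6,7,8}:5
  |U|=6: {0,1,5,6,7,8}:10  {0,3,4,6,7,8}:7  {0,4,5,6,7,8}:16  {1,4,5,6,7,8}:9  {2,3,4,6,7,8}:2  {3,4,5,6,7,8}:7
  |U|=7: {0,1,4,5,6,7,8}:35  {0,2,3,4,6,7,8}:9  {0,3,4,5,6,7,8}:30  {1,3,4,5,6,7,8}:16  {2,3,4,5,6,7,8}:9
  start at 0(y): 25
  start at 1(c): 48
  start at 2(x): 81
sum over floor = 154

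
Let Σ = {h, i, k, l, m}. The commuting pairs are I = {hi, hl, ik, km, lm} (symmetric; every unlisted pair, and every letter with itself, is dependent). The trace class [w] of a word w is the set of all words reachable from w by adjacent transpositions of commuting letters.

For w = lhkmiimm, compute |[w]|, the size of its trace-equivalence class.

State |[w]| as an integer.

17

piece 0:l — minimal
piece 1:h — minimal
piece 2:k rests on {0:l, 1:h}
piece 3:m rests on {1:h}
piece 4:i rests on {0:l, 3:m}
piece 5:i rests on {4:i}
piece 6:m rests on {5:i}
piece 7:m rests on {6:m}
minimal pieces: {0:l, 1:h}
ways to finish when only these pieces remain (= sum over removing one remaining piece with nothing left below it):
  1 left: {2}→1  {7}→1
  2 left: {2,7}→2  {6,7}→1
  3 left: {2,6,7}→3  {5,6,7}→1
  4 left: {2,5,6,7}→4  {4,5,6,7}→1
  5 left: {2,4,5,6,7}→5  {3,4,5,6,7}→1
  6 left: {0,2,4,5,6,7}→5  {2,3,4,5,6,7}→6
  placing 0:l first → 6 extensions
  placing 1:h first → 11 extensions
total linear extensions = 17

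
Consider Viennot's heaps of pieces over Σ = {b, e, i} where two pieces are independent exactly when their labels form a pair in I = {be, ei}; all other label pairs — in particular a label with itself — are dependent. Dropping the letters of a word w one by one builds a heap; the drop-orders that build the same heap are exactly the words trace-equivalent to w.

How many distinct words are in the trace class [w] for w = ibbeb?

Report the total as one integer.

5

#0=i has no predecessor
#1=b depends on [0:i]
#2=b depends on [1:b]
#3=e has no predecessor
#4=b depends on [2:b]
sources: [0:i, 3:e]
N(rest) = Σ N(rest − s) over sources s of rest; N(one piece) = 1:
  size 1 → [3]=1  [4]=1
  size 2 → [2,4]=1  [3,4]=2
  size 3 → [1,2,4]=1  [2,3,4]=3
  first=0(i) contributes 4
  first=3(e) contributes 1
|[w]| = 5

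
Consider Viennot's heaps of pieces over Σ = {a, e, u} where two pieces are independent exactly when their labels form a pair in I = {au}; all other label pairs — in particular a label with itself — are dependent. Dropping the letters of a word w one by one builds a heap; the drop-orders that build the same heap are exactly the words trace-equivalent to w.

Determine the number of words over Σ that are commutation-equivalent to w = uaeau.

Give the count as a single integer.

0(u) covers ∅
1(a) covers ∅
2(e) covers 0:u, 1:a
3(a) covers 2:e
4(u) covers 2:e
floor of heap: 0:u, 1:a
completions by unplaced set U, small U first (add the entries for U minus each lowest piece of U):
  |U|=1: {3}:1  {4}:1
  |U|=2: {3,4}:2
  |U|=3: {2,3,4}:2
  start at 0(u): 2
  start at 1(a): 2
sum over floor = 4

4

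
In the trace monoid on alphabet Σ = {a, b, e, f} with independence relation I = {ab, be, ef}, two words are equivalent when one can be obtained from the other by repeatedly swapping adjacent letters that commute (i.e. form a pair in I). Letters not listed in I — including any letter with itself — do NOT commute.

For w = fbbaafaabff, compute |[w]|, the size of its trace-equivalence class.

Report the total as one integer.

18

drop 0:f onto floor
drop 1:b onto {0:f}
drop 2:b onto {1:b}
drop 3:a onto {0:f}
drop 4:a onto {3:a}
drop 5:f onto {2:b, 4:a}
drop 6:a onto {5:f}
drop 7:a onto {6:a}
drop 8:b onto {5:f}
drop 9:f onto {7:a, 8:b}
drop 10:f onto {9:f}
ground layer = {0:f}
drop-orders for the pieces not yet dropped (sum over which currently-grounded one goes next):
  1 to go: {10} 1
  2 to go: {9,10} 1
  3 to go: {7,9,10} 1  {8,9,10} 1
  4 to go: {6,7,9,10} 1  {7,8,9,10} 2
  5 to go: {6,7,8,9,10} 3
  6 to go: {5,6,7,8,9,10} 3
  7 to go: {2,5,6,7,8,9,10} 3  {4,5,6,7,8,9,10} 3
  8 to go: {1,2,5,6,7,8,9,10} 3  {2,4,5,6,7,8,9,10} 6  {3,4,5,6,7,8,9,10} 3
  9 to go: {1,2,4,5,6,7,8,9,10} 9  {2,3,4,5,6,7,8,9,10} 9
  if 0:f drops first: 18 orders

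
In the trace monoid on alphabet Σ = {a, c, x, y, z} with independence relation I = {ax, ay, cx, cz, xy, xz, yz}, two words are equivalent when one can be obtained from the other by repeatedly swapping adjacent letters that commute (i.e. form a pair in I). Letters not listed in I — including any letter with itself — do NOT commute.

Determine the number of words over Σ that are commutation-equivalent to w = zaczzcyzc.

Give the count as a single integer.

35

#0=z has no predecessor
#1=a depends on [0:z]
#2=c depends on [1:a]
#3=z depends on [1:a]
#4=z depends on [3:z]
#5=c depends on [2:c]
#6=y depends on [5:c]
#7=z depends on [4:z]
#8=c depends on [6:y]
sources: [0:z]
N(rest) = Σ N(rest − s) over sources s of rest; N(one piece) = 1:
  size 1 → [7]=1  [8]=1
  size 2 → [4,7]=1  [6,8]=1  [7,8]=2
  size 3 → [3,4,7]=1  [4,7,8]=3  [5,6,8]=1  [6,7,8]=3
  size 4 → [2,5,6,8]=1  [3,4,7,8]=4  [4,6,7,8]=6  [5,6,7,8]=4
  size 5 → [2,5,6,7,8]=5  [3,4,6,7,8]=10  [4,5,6,7,8]=10
  size 6 → [2,4,5,6,7,8]=15  [3,4,5,6,7,8]=20
  size 7 → [2,3,4,5,6,7,8]=35
  first=0(z) contributes 35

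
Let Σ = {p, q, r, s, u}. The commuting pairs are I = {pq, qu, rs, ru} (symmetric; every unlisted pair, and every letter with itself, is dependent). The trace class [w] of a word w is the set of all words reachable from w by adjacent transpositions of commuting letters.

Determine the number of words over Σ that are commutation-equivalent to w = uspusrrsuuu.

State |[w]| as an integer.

28

0(u) covers ∅
1(s) covers 0:u
2(p) covers 1:s
3(u) covers 2:p
4(s) covers 3:u
5(r) covers 2:p
6(r) covers 5:r
7(s) covers 4:s
8(u) covers 7:s
9(u) covers 8:u
10(u) covers 9:u
floor of heap: 0:u
completions by unplaced set U, small U first (add the entries for U minus each lowest piece of U):
  |U|=1: {6}:1  {10}:1
  |U|=2: {5,6}:1  {6,10}:2  {9,10}:1
  |U|=3: {5,6,10}:3  {6,9,10}:3  {8,9,10}:1
  |U|=4: {5,6,9,10}:6  {6,8,9,10}:4  {7,8,9,10}:1
  |U|=5: {4,7,8,9,10}:1  {5,6,8,9,10}:10  {6,7,8,9,10}:5
  |U|=6: {3,4,7,8,9,10}:1  {4,6,7,8,9,10}:6  {5,6,7,8,9,10}:15
  |U|=7: {3,4,6,7,8,9,10}:7  {4,5,6,7,8,9,10}:21
  |U|=8: {3,4,5,6,7,8,9,10}:28
  |U|=9: {2,3,4,5,6,7,8,9,10}:28
  start at 0(u): 28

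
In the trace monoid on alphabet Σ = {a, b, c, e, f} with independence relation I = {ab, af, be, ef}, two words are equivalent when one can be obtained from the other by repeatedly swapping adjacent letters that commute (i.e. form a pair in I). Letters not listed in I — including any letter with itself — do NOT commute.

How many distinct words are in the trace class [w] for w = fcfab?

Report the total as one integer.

piece 0:f — minimal
piece 1:c rests on {0:f}
piece 2:f rests on {1:c}
piece 3:a rests on {1:c}
piece 4:b rests on {2:f}
minimal pieces: {0:f}
ways to finish when only these pieces remain (= sum over removing one remaining piece with nothing left below it):
  1 left: {3}→1  {4}→1
  2 left: {2,4}→1  {3,4}→2
  3 left: {2,3,4}→3
  placing 0:f first → 3 extensions

3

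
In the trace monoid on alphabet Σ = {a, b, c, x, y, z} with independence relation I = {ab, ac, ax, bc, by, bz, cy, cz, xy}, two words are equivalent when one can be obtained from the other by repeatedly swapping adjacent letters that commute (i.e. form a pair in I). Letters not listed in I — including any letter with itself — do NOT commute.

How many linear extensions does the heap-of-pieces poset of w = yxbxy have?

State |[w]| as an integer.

10

piece 0:y — minimal
piece 1:x — minimal
piece 2:b rests on {1:x}
piece 3:x rests on {2:b}
piece 4:y rests on {0:y}
minimal pieces: {0:y, 1:x}
ways to finish when only these pieces remain (= sum over removing one remaining piece with nothing left below it):
  1 left: {3}→1  {4}→1
  2 left: {0,4}→1  {2,3}→1  {3,4}→2
  3 left: {0,3,4}→3  {1,2,3}→1  {2,3,4}→3
  placing 0:y first → 4 extensions
  placing 1:x first → 6 extensions
total linear extensions = 10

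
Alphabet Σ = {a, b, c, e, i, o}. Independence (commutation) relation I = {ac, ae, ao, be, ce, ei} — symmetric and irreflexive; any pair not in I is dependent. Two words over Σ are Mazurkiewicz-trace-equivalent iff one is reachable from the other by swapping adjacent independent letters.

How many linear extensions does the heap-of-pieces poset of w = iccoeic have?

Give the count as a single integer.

3

drop 0:i onto floor
drop 1:c onto {0:i}
drop 2:c onto {1:c}
drop 3:o onto {2:c}
drop 4:e onto {3:o}
drop 5:i onto {3:o}
drop 6:c onto {5:i}
ground layer = {0:i}
drop-orders for the pieces not yet dropped (sum over which currently-grounded one goes next):
  1 to go: {4} 1  {6} 1
  2 to go: {4,6} 2  {5,6} 1
  3 to go: {4,5,6} 3
  4 to go: {3,4,5,6} 3
  5 to go: {2,3,4,5,6} 3
  if 0:i drops first: 3 orders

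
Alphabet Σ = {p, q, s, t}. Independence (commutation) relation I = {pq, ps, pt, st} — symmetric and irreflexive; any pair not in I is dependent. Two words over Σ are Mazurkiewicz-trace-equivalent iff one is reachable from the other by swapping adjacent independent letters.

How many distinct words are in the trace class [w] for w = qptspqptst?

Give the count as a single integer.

720

#0=q has no predecessor
#1=p has no predecessor
#2=t depends on [0:q]
#3=s depends on [0:q]
#4=p depends on [1:p]
#5=q depends on [2:t, 3:s]
#6=p depends on [4:p]
#7=t depends on [5:q]
#8=s depends on [5:q]
#9=t depends on [7:t]
sources: [0:q, 1:p]
N(rest) = Σ N(rest − s) over sources s of rest; N(one piece) = 1:
  size 1 → [6]=1  [8]=1  [9]=1
  size 2 → [4,6]=1  [6,8]=2  [6,9]=2  [7,9]=1  [8,9]=2
  size 3 → [1,4,6]=1  [4,6,8]=3  [4,6,9]=3  [6,7,9]=3  [6,8,9]=6  [7,8,9]=3
  size 4 → [1,4,6,8]=4  [1,4,6,9]=4  [4,6,7,9]=6  [4,6,8,9]=12  [5,7,8,9]=3  [6,7,8,9]=12
  size 5 → [1,4,6,7,9]=10  [1,4,6,8,9]=20  [2,5,7,8,9]=3  [3,5,7,8,9]=3  [4,6,7,8,9]=30  [5,6,7,8,9]=15
  size 6 → [1,4,6,7,8,9]=60  [2,3,5,7,8,9]=6  [2,5,6,7,8,9]=18  [3,5,6,7,8,9]=18  [4,5,6,7,8,9]=45
  size 7 → [0,2,3,5,7,8,9]=6  [1,4,5,6,7,8,9]=105  [2,3,5,6,7,8,9]=42  [2,4,5,6,7,8,9]=63  [3,4,5,6,7,8,9]=63
  size 8 → [0,2,3,5,6,7,8,9]=48  [1,2,4,5,6,7,8,9]=168  [1,3,4,5,6,7,8,9]=168  [2,3,4,5,6,7,8,9]=168
  first=0(q) contributes 504
  first=1(p) contributes 216
|[w]| = 720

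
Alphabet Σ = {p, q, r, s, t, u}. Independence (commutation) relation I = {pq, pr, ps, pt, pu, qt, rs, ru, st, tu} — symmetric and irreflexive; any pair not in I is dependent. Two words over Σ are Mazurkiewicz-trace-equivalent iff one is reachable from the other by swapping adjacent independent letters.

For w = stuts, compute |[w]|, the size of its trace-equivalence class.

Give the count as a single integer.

#0=s has no predecessor
#1=t has no predecessor
#2=u depends on [0:s]
#3=t depends on [1:t]
#4=s depends on [2:u]
sources: [0:s, 1:t]
N(rest) = Σ N(rest − s) over sources s of rest; N(one piece) = 1:
  size 1 → [3]=1  [4]=1
  size 2 → [1,3]=1  [2,4]=1  [3,4]=2
  size 3 → [0,2,4]=1  [1,3,4]=3  [2,3,4]=3
  first=0(s) contributes 6
  first=1(t) contributes 4
|[w]| = 10

10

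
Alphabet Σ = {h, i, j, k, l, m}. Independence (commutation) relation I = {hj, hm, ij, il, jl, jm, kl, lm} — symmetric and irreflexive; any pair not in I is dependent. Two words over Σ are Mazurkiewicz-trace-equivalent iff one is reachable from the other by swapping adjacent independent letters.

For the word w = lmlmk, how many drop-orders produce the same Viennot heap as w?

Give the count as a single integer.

piece 0:l — minimal
piece 1:m — minimal
piece 2:l rests on {0:l}
piece 3:m rests on {1:m}
piece 4:k rests on {3:m}
minimal pieces: {0:l, 1:m}
ways to finish when only these pieces remain (= sum over removing one remaining piece with nothing left below it):
  1 left: {2}→1  {4}→1
  2 left: {0,2}→1  {2,4}→2  {3,4}→1
  3 left: {0,2,4}→3  {1,3,4}→1  {2,3,4}→3
  placing 0:l first → 4 extensions
  placing 1:m first → 6 extensions
total linear extensions = 10

10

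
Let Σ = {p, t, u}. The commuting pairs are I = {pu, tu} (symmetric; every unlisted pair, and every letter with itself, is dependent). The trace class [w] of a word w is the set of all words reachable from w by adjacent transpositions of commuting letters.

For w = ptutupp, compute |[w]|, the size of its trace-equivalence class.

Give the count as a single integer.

21

0(p) covers ∅
1(t) covers 0:p
2(u) covers ∅
3(t) covers 1:t
4(u) covers 2:u
5(p) covers 3:t
6(p) covers 5:p
floor of heap: 0:p, 2:u
completions by unplaced set U, small U first (add the entries for U minus each lowest piece of U):
  |U|=1: {4}:1  {6}:1
  |U|=2: {2,4}:1  {4,6}:2  {5,6}:1
  |U|=3: {2,4,6}:3  {3,5,6}:1  {4,5,6}:3
  |U|=4: {1,3,5,6}:1  {2,4,5,6}:6  {3,4,5,6}:4
  |U|=5: {0,1,3,5,6}:1  {1,3,4,5,6}:5  {2,3,4,5,6}:10
  start at 0(p): 15
  start at 2(u): 6
sum over floor = 21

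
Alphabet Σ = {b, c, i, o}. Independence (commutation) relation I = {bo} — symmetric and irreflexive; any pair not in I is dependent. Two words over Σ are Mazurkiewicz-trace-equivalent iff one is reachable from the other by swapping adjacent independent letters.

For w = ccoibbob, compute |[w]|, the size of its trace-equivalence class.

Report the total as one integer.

4

drop 0:c onto floor
drop 1:c onto {0:c}
drop 2:o onto {1:c}
drop 3:i onto {2:o}
drop 4:b onto {3:i}
drop 5:b onto {4:b}
drop 6:o onto {3:i}
drop 7:b onto {5:b}
ground layer = {0:c}
drop-orders for the pieces not yet dropped (sum over which currently-grounded one goes next):
  1 to go: {6} 1  {7} 1
  2 to go: {5,7} 1  {6,7} 2
  3 to go: {4,5,7} 1  {5,6,7} 3
  4 to go: {4,5,6,7} 4
  5 to go: {3,4,5,6,7} 4
  6 to go: {2,3,4,5,6,7} 4
  if 0:c drops first: 4 orders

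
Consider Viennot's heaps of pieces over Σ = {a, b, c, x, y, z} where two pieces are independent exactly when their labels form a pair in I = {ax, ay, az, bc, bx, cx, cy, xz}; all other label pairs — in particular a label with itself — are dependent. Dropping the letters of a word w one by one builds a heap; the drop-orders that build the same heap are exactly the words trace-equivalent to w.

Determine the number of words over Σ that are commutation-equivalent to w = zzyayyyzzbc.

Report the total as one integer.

18

piece 0:z — minimal
piece 1:z rests on {0:z}
piece 2:y rests on {1:z}
piece 3:a — minimal
piece 4:y rests on {2:y}
piece 5:y rests on {4:y}
piece 6:y rests on {5:y}
piece 7:z rests on {6:y}
piece 8:z rests on {7:z}
piece 9:b rests on {3:a, 8:z}
piece 10:c rests on {3:a, 8:z}
minimal pieces: {0:z, 3:a}
ways to finish when only these pieces remain (= sum over removing one remaining piece with nothing left below it):
  1 left: {9}→1  {10}→1
  2 left: {9,10}→2
  3 left: {3,9,10}→2  {8,9,10}→2
  4 left: {3,8,9,10}→4  {7,8,9,10}→2
  5 left: {3,7,8,9,10}→6  {6,7,8,9,10}→2
  6 left: {3,6,7,8,9,10}→8  {5,6,7,8,9,10}→2
  7 left: {3,5,6,7,8,9,10}→10  {4,5,6,7,8,9,10}→2
  8 left: {2,4,5,6,7,8,9,10}→2  {3,4,5,6,7,8,9,10}→12
  9 left: {1,2,4,5,6,7,8,9,10}→2  {2,3,4,5,6,7,8,9,10}→14
  placing 0:z first → 16 extensions
  placing 3:a first → 2 extensions
total linear extensions = 18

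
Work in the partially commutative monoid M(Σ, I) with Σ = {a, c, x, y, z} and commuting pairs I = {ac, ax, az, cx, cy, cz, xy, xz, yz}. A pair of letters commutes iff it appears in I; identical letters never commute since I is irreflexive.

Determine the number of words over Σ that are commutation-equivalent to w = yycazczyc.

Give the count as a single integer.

1260

drop 0:y onto floor
drop 1:y onto {0:y}
drop 2:c onto floor
drop 3:a onto {1:y}
drop 4:z onto floor
drop 5:c onto {2:c}
drop 6:z onto {4:z}
drop 7:y onto {3:a}
drop 8:c onto {5:c}
ground layer = {0:y, 2:c, 4:z}
drop-orders for the pieces not yet dropped (sum over which currently-grounded one goes next):
  1 to go: {6} 1  {7} 1  {8} 1
  2 to go: {3,7} 1  {4,6} 1  {5,8} 1  {6,7} 2  {6,8} 2  {7,8} 2
  3 to go: {1,3,7} 1  {2,5,8} 1  {3,6,7} 3  {3,7,8} 3  {4,6,7} 3  {4,6,8} 3  {5,6,8} 3  {5,7,8} 3  {6,7,8} 6
  4 to go: {0,1,3,7} 1  {1,3,6,7} 4  {1,3,7,8} 4  {2,5,6,8} 4  {2,5,7,8} 4  {3,4,6,7} 6  {3,5,7,8} 6  {3,6,7,8} 12  {4,5,6,8} 6  {4,6,7,8} 12  {5,6,7,8} 12
  5 to go: {0,1,3,6,7} 5  {0,1,3,7,8} 5  {1,3,4,6,7} 10  {1,3,5,7,8} 10  {1,3,6,7,8} 20  {2,3,5,7,8} 10  {2,4,5,6,8} 10  {2,5,6,7,8} 20  {3,4,6,7,8} 30  {3,5,6,7,8} 30  {4,5,6,7,8} 30
  6 to go: {0,1,3,4,6,7} 15  {0,1,3,5,7,8} 15  {0,1,3,6,7,8} 30  {1,2,3,5,7,8} 20  {1,3,4,6,7,8} 60  {1,3,5,6,7,8} 60  {2,3,5,6,7,8} 60  {2,4,5,6,7,8} 60  {3,4,5,6,7,8} 90
  7 to go: {0,1,2,3,5,7,8} 35  {0,1,3,4,6,7,8} 105  {0,1,3,5,6,7,8} 105  {1,2,3,5,6,7,8} 140  {1,3,4,5,6,7,8} 210  {2,3,4,5,6,7,8} 210
  if 0:y drops first: 560 orders
  if 2:c drops first: 420 orders
  if 4:z drops first: 280 orders
heap linearizations: 1260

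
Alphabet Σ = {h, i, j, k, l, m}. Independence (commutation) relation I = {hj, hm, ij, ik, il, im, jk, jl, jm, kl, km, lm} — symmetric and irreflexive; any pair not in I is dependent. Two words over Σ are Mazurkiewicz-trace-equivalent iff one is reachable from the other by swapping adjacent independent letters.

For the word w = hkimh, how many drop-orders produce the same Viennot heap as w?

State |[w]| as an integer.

10

drop 0:h onto floor
drop 1:k onto {0:h}
drop 2:i onto {0:h}
drop 3:m onto floor
drop 4:h onto {1:k, 2:i}
ground layer = {0:h, 3:m}
drop-orders for the pieces not yet dropped (sum over which currently-grounded one goes next):
  1 to go: {3} 1  {4} 1
  2 to go: {1,4} 1  {2,4} 1  {3,4} 2
  3 to go: {1,2,4} 2  {1,3,4} 3  {2,3,4} 3
  if 0:h drops first: 8 orders
  if 3:m drops first: 2 orders
heap linearizations: 10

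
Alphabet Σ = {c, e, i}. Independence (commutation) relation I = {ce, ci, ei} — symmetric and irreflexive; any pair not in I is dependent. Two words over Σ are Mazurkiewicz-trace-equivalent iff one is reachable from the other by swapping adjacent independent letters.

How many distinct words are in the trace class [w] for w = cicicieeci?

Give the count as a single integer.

3150

#0=c has no predecessor
#1=i has no predecessor
#2=c depends on [0:c]
#3=i depends on [1:i]
#4=c depends on [2:c]
#5=i depends on [3:i]
#6=e has no predecessor
#7=e depends on [6:e]
#8=c depends on [4:c]
#9=i depends on [5:i]
sources: [0:c, 1:i, 6:e]
N(rest) = Σ N(rest − s) over sources s of rest; N(one piece) = 1:
  size 1 → [7]=1  [8]=1  [9]=1
  size 2 → [4,8]=1  [5,9]=1  [6,7]=1  [7,8]=2  [7,9]=2  [8,9]=2
  size 3 → [2,4,8]=1  [3,5,9]=1  [4,7,8]=3  [4,8,9]=3  [5,7,9]=3  [5,8,9]=3  [6,7,8]=3  [6,7,9]=3  [7,8,9]=6
  size 4 → [0,2,4,8]=1  [1,3,5,9]=1  [2,4,7,8]=4  [2,4,8,9]=4  [3,5,7,9]=4  [3,5,8,9]=4  [4,5,8,9]=6  [4,6,7,8]=6  [4,7,8,9]=12  [5,6,7,9]=6  [5,7,8,9]=12  [6,7,8,9]=12
  size 5 → [0,2,4,7,8]=5  [0,2,4,8,9]=5  [1,3,5,7,9]=5  [1,3,5,8,9]=5  [2,4,5,8,9]=10  [2,4,6,7,8]=10  [2,4,7,8,9]=20  [3,4,5,8,9]=10  [3,5,6,7,9]=10  [3,5,7,8,9]=20  [4,5,7,8,9]=30  [4,6,7,8,9]=30  [5,6,7,8,9]=30
  size 6 → [0,2,4,5,8,9]=15  [0,2,4,6,7,8]=15  [0,2,4,7,8,9]=30  [1,3,4,5,8,9]=15  [1,3,5,6,7,9]=15  [1,3,5,7,8,9]=30  [2,3,4,5,8,9]=20  [2,4,5,7,8,9]=60  [2,4,6,7,8,9]=60  [3,4,5,7,8,9]=60  [3,5,6,7,8,9]=60  [4,5,6,7,8,9]=90
  size 7 → [0,2,3,4,5,8,9]=35  [0,2,4,5,7,8,9]=105  [0,2,4,6,7,8,9]=105  [1,2,3,4,5,8,9]=35  [1,3,4,5,7,8,9]=105  [1,3,5,6,7,8,9]=105  [2,3,4,5,7,8,9]=140  [2,4,5,6,7,8,9]=210  [3,4,5,6,7,8,9]=210
  size 8 → [0,1,2,3,4,5,8,9]=70  [0,2,3,4,5,7,8,9]=280  [0,2,4,5,6,7,8,9]=420  [1,2,3,4,5,7,8,9]=280  [1,3,4,5,6,7,8,9]=420  [2,3,4,5,6,7,8,9]=560
  first=0(c) contributes 1260
  first=1(i) contributes 1260
  first=6(e) contributes 630
|[w]| = 3150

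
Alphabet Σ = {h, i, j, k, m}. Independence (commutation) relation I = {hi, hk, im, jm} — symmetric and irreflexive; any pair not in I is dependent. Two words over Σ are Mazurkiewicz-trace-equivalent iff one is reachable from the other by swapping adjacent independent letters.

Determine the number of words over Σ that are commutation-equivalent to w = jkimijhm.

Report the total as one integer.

#0=j has no predecessor
#1=k depends on [0:j]
#2=i depends on [1:k]
#3=m depends on [1:k]
#4=i depends on [2:i]
#5=j depends on [4:i]
#6=h depends on [3:m, 5:j]
#7=m depends on [6:h]
sources: [0:j]
N(rest) = Σ N(rest − s) over sources s of rest; N(one piece) = 1:
  size 1 → [7]=1
  size 2 → [6,7]=1
  size 3 → [3,6,7]=1  [5,6,7]=1
  size 4 → [3,5,6,7]=2  [4,5,6,7]=1
  size 5 → [2,4,5,6,7]=1  [3,4,5,6,7]=3
  size 6 → [2,3,4,5,6,7]=4
  first=0(j) contributes 4

4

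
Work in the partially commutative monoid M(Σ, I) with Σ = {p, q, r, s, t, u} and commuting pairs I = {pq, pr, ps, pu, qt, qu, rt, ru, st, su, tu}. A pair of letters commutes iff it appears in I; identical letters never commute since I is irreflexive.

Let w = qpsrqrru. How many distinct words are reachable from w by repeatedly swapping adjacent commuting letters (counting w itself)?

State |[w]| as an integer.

56

piece 0:q — minimal
piece 1:p — minimal
piece 2:s rests on {0:q}
piece 3:r rests on {2:s}
piece 4:q rests on {3:r}
piece 5:r rests on {4:q}
piece 6:r rests on {5:r}
piece 7:u — minimal
minimal pieces: {0:q, 1:p, 7:u}
ways to finish when only these pieces remain (= sum over removing one remaining piece with nothing left below it):
  1 left: {1}→1  {6}→1  {7}→1
  2 left: {1,6}→2  {1,7}→2  {5,6}→1  {6,7}→2
  3 left: {1,5,6}→3  {1,6,7}→6  {4,5,6}→1  {5,6,7}→3
  4 left: {1,4,5,6}→4  {1,5,6,7}→12  {3,4,5,6}→1  {4,5,6,7}→4
  5 left: {1,3,4,5,6}→5  {1,4,5,6,7}→20  {2,3,4,5,6}→1  {3,4,5,6,7}→5
  6 left: {0,2,3,4,5,6}→1  {1,2,3,4,5,6}→6  {1,3,4,5,6,7}→30  {2,3,4,5,6,7}→6
  placing 0:q first → 42 extensions
  placing 1:p first → 7 extensions
  placing 7:u first → 7 extensions
total linear extensions = 56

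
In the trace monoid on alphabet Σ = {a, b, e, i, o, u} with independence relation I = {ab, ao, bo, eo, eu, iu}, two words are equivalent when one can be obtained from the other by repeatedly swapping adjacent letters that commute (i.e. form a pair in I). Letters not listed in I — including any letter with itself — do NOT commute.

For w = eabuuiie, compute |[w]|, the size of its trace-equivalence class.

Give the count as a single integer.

20

piece 0:e — minimal
piece 1:a rests on {0:e}
piece 2:b rests on {0:e}
piece 3:u rests on {1:a, 2:b}
piece 4:u rests on {3:u}
piece 5:i rests on {1:a, 2:b}
piece 6:i rests on {5:i}
piece 7:e rests on {6:i}
minimal pieces: {0:e}
ways to finish when only these pieces remain (= sum over removing one remaining piece with nothing left below it):
  1 left: {4}→1  {7}→1
  2 left: {3,4}→1  {4,7}→2  {6,7}→1
  3 left: {3,4,7}→3  {4,6,7}→3  {5,6,7}→1
  4 left: {3,4,6,7}→6  {4,5,6,7}→4
  5 left: {3,4,5,6,7}→10
  6 left: {1,3,4,5,6,7}→10  {2,3,4,5,6,7}→10
  placing 0:e first → 20 extensions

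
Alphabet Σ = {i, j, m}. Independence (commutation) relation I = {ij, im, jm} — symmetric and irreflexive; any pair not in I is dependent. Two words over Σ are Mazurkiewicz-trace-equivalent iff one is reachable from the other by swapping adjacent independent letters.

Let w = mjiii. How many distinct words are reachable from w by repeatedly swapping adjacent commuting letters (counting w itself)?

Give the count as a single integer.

20

0(m) covers ∅
1(j) covers ∅
2(i) covers ∅
3(i) covers 2:i
4(i) covers 3:i
floor of heap: 0:m, 1:j, 2:i
completions by unplaced set U, small U first (add the entries for U minus each lowest piece of U):
  |U|=1: {0}:1  {1}:1  {4}:1
  |U|=2: {0,1}:2  {0,4}:2  {1,4}:2  {3,4}:1
  |U|=3: {0,1,4}:6  {0,3,4}:3  {1,3,4}:3  {2,3,4}:1
  start at 0(m): 4
  start at 1(j): 4
  start at 2(i): 12
sum over floor = 20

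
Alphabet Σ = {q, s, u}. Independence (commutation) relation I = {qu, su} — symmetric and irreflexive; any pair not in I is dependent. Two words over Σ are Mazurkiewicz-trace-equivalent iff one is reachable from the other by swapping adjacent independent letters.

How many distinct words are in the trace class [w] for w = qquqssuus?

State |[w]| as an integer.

drop 0:q onto floor
drop 1:q onto {0:q}
drop 2:u onto floor
drop 3:q onto {1:q}
drop 4:s onto {3:q}
drop 5:s onto {4:s}
drop 6:u onto {2:u}
drop 7:u onto {6:u}
drop 8:s onto {5:s}
ground layer = {0:q, 2:u}
drop-orders for the pieces not yet dropped (sum over which currently-grounded one goes next):
  1 to go: {7} 1  {8} 1
  2 to go: {5,8} 1  {6,7} 1  {7,8} 2
  3 to go: {2,6,7} 1  {4,5,8} 1  {5,7,8} 3  {6,7,8} 3
  4 to go: {2,6,7,8} 4  {3,4,5,8} 1  {4,5,7,8} 4  {5,6,7,8} 6
  5 to go: {1,3,4,5,8} 1  {2,5,6,7,8} 10  {3,4,5,7,8} 5  {4,5,6,7,8} 10
  6 to go: {0,1,3,4,5,8} 1  {1,3,4,5,7,8} 6  {2,4,5,6,7,8} 20  {3,4,5,6,7,8} 15
  7 to go: {0,1,3,4,5,7,8} 7  {1,3,4,5,6,7,8} 21  {2,3,4,5,6,7,8} 35
  if 0:q drops first: 56 orders
  if 2:u drops first: 28 orders
heap linearizations: 84

84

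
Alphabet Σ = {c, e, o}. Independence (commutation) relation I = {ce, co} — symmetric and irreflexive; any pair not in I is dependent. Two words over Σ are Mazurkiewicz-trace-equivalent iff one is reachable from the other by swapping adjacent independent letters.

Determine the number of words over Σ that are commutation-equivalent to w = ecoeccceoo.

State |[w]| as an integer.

drop 0:e onto floor
drop 1:c onto floor
drop 2:o onto {0:e}
drop 3:e onto {2:o}
drop 4:c onto {1:c}
drop 5:c onto {4:c}
drop 6:c onto {5:c}
drop 7:e onto {3:e}
drop 8:o onto {7:e}
drop 9:o onto {8:o}
ground layer = {0:e, 1:c}
drop-orders for the pieces not yet dropped (sum over which currently-grounded one goes next):
  1 to go: {6} 1  {9} 1
  2 to go: {5,6} 1  {6,9} 2  {8,9} 1
  3 to go: {4,5,6} 1  {5,6,9} 3  {6,8,9} 3  {7,8,9} 1
  4 to go: {1,4,5,6} 1  {3,7,8,9} 1  {4,5,6,9} 4  {5,6,8,9} 6  {6,7,8,9} 4
  5 to go: {1,4,5,6,9} 5  {2,3,7,8,9} 1  {3,6,7,8,9} 5  {4,5,6,8,9} 10  {5,6,7,8,9} 10
  6 to go: {0,2,3,7,8,9} 1  {1,4,5,6,8,9} 15  {2,3,6,7,8,9} 6  {3,5,6,7,8,9} 15  {4,5,6,7,8,9} 20
  7 to go: {0,2,3,6,7,8,9} 7  {1,4,5,6,7,8,9} 35  {2,3,5,6,7,8,9} 21  {3,4,5,6,7,8,9} 35
  8 to go: {0,2,3,5,6,7,8,9} 28  {1,3,4,5,6,7,8,9} 70  {2,3,4,5,6,7,8,9} 56
  if 0:e drops first: 126 orders
  if 1:c drops first: 84 orders
heap linearizations: 210

210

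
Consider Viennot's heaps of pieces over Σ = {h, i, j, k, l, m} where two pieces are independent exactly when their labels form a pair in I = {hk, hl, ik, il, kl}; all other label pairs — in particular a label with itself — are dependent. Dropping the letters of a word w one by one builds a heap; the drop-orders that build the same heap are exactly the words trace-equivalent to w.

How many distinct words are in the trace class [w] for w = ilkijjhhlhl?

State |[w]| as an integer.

120

#0=i has no predecessor
#1=l has no predecessor
#2=k has no predecessor
#3=i depends on [0:i]
#4=j depends on [1:l, 2:k, 3:i]
#5=j depends on [4:j]
#6=h depends on [5:j]
#7=h depends on [6:h]
#8=l depends on [5:j]
#9=h depends on [7:h]
#10=l depends on [8:l]
sources: [0:i, 1:l, 2:k]
N(rest) = Σ N(rest − s) over sources s of rest; N(one piece) = 1:
  size 1 → [9]=1  [10]=1
  size 2 → [7,9]=1  [8,10]=1  [9,10]=2
  size 3 → [6,7,9]=1  [7,9,10]=3  [8,9,10]=3
  size 4 → [6,7,9,10]=4  [7,8,9,10]=6
  size 5 → [6,7,8,9,10]=10
  size 6 → [5,6,7,8,9,10]=10
  size 7 → [4,5,6,7,8,9,10]=10
  size 8 → [1,4,5,6,7,8,9,10]=10  [2,4,5,6,7,8,9,10]=10  [3,4,5,6,7,8,9,10]=10
  size 9 → [0,3,4,5,6,7,8,9,10]=10  [1,2,4,5,6,7,8,9,10]=20  [1,3,4,5,6,7,8,9,10]=20  [2,3,4,5,6,7,8,9,10]=20
  first=0(i) contributes 60
  first=1(l) contributes 30
  first=2(k) contributes 30
|[w]| = 120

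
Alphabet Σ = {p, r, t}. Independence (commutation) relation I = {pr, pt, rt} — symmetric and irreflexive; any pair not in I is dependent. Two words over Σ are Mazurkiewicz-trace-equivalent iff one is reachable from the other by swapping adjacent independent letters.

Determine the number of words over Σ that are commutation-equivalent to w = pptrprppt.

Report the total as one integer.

drop 0:p onto floor
drop 1:p onto {0:p}
drop 2:t onto floor
drop 3:r onto floor
drop 4:p onto {1:p}
drop 5:r onto {3:r}
drop 6:p onto {4:p}
drop 7:p onto {6:p}
drop 8:t onto {2:t}
ground layer = {0:p, 2:t, 3:r}
drop-orders for the pieces not yet dropped (sum over which currently-grounded one goes next):
  1 to go: {5} 1  {7} 1  {8} 1
  2 to go: {2,8} 1  {3,5} 1  {5,7} 2  {5,8} 2  {6,7} 1  {7,8} 2
  3 to go: {2,5,8} 3  {2,7,8} 3  {3,5,7} 3  {3,5,8} 3  {4,6,7} 1  {5,6,7} 3  {5,7,8} 6  {6,7,8} 3
  4 to go: {1,4,6,7} 1  {2,3,5,8} 6  {2,5,7,8} 12  {2,6,7,8} 6  {3,5,6,7} 6  {3,5,7,8} 12  {4,5,6,7} 4  {4,6,7,8} 4  {5,6,7,8} 12
  5 to go: {0,1,4,6,7} 1  {1,4,5,6,7} 5  {1,4,6,7,8} 5  {2,3,5,7,8} 30  {2,4,6,7,8} 10  {2,5,6,7,8} 30  {3,4,5,6,7} 10  {3,5,6,7,8} 30  {4,5,6,7,8} 20
  6 to go: {0,1,4,5,6,7} 6  {0,1,4,6,7,8} 6  {1,2,4,6,7,8} 15  {1,3,4,5,6,7} 15  {1,4,5,6,7,8} 30  {2,3,5,6,7,8} 90  {2,4,5,6,7,8} 60  {3,4,5,6,7,8} 60
  7 to go: {0,1,2,4,6,7,8} 21  {0,1,3,4,5,6,7} 21  {0,1,4,5,6,7,8} 42  {1,2,4,5,6,7,8} 105  {1,3,4,5,6,7,8} 105  {2,3,4,5,6,7,8} 210
  if 0:p drops first: 420 orders
  if 2:t drops first: 168 orders
  if 3:r drops first: 168 orders
heap linearizations: 756

756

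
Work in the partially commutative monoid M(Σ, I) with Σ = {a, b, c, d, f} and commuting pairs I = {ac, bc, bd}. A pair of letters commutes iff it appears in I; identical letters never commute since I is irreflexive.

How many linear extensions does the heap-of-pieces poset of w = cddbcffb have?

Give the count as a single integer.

5

piece 0:c — minimal
piece 1:d rests on {0:c}
piece 2:d rests on {1:d}
piece 3:b — minimal
piece 4:c rests on {2:d}
piece 5:f rests on {3:b, 4:c}
piece 6:f rests on {5:f}
piece 7:b rests on {6:f}
minimal pieces: {0:c, 3:b}
ways to finish when only these pieces remain (= sum over removing one remaining piece with nothing left below it):
  1 left: {7}→1
  2 left: {6,7}→1
  3 left: {5,6,7}→1
  4 left: {3,5,6,7}→1  {4,5,6,7}→1
  5 left: {2,4,5,6,7}→1  {3,4,5,6,7}→2
  6 left: {1,2,4,5,6,7}→1  {2,3,4,5,6,7}→3
  placing 0:c first → 4 extensions
  placing 3:b first → 1 extensions
total linear extensions = 5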